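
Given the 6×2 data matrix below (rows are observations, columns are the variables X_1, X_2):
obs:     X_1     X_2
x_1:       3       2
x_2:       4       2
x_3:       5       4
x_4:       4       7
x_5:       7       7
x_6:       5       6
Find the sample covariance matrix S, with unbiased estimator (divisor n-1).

Step 1 — column means:
  mean(X_1) = (3 + 4 + 5 + 4 + 7 + 5) / 6 = 28/6 = 4.6667
  mean(X_2) = (2 + 2 + 4 + 7 + 7 + 6) / 6 = 28/6 = 4.6667

Step 2 — sample covariance S[i,j] = (1/(n-1)) · Σ_k (x_{k,i} - mean_i) · (x_{k,j} - mean_j), with n-1 = 5.
  S[X_1,X_1] = ((-1.6667)·(-1.6667) + (-0.6667)·(-0.6667) + (0.3333)·(0.3333) + (-0.6667)·(-0.6667) + (2.3333)·(2.3333) + (0.3333)·(0.3333)) / 5 = 9.3333/5 = 1.8667
  S[X_1,X_2] = ((-1.6667)·(-2.6667) + (-0.6667)·(-2.6667) + (0.3333)·(-0.6667) + (-0.6667)·(2.3333) + (2.3333)·(2.3333) + (0.3333)·(1.3333)) / 5 = 10.3333/5 = 2.0667
  S[X_2,X_2] = ((-2.6667)·(-2.6667) + (-2.6667)·(-2.6667) + (-0.6667)·(-0.6667) + (2.3333)·(2.3333) + (2.3333)·(2.3333) + (1.3333)·(1.3333)) / 5 = 27.3333/5 = 5.4667

S is symmetric (S[j,i] = S[i,j]). Assembling:

S = [[1.8667, 2.0667],
 [2.0667, 5.4667]]


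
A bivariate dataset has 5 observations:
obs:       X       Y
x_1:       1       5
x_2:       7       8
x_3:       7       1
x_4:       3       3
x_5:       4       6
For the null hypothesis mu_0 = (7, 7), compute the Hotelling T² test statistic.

Step 1 — sample mean vector:
  mean(X) = (1 + 7 + 7 + 3 + 4) / 5 = 22/5 = 4.4
  mean(Y) = (5 + 8 + 1 + 3 + 6) / 5 = 23/5 = 4.6
  x̄ = (4.4, 4.6),  deviation x̄ - mu_0 = (4.4, 4.6) - (7, 7) = (-2.6, -2.4).

Step 2 — sample covariance matrix, S[i,j] = (1/(n-1)) · Σ_k (x_{k,i} - mean_i) · (x_{k,j} - mean_j), divisor n-1 = 4:
  S[X,X] = ((-3.4)·(-3.4) + (2.6)·(2.6) + (2.6)·(2.6) + (-1.4)·(-1.4) + (-0.4)·(-0.4)) / 4 = 27.2/4 = 6.8
  S[X,Y] = ((-3.4)·(0.4) + (2.6)·(3.4) + (2.6)·(-3.6) + (-1.4)·(-1.6) + (-0.4)·(1.4)) / 4 = -0.2/4 = -0.05
  S[Y,Y] = ((0.4)·(0.4) + (3.4)·(3.4) + (-3.6)·(-3.6) + (-1.6)·(-1.6) + (1.4)·(1.4)) / 4 = 29.2/4 = 7.3
  S = [[6.8, -0.05],
 [-0.05, 7.3]].

Step 3 — invert S. det(S) = 6.8·7.3 - (-0.05)² = 49.6375.
  S^{-1} = (1/det) · [[d, -b], [-b, a]] = [[0.1471, 0.001],
 [0.001, 0.137]].

Step 4 — quadratic form (x̄ - mu_0)^T · S^{-1} · (x̄ - mu_0):
  S^{-1} · (x̄ - mu_0) = (-0.3848, -0.3314),
  (x̄ - mu_0)^T · [...] = (-2.6)·(-0.3848) + (-2.4)·(-0.3314) = 1.7958.

Step 5 — scale by n: T² = 5 · 1.7958 = 8.9791.

T² ≈ 8.9791


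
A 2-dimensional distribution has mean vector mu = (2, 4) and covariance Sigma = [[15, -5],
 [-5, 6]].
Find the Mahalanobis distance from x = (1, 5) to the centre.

Step 1 — centre the observation: (x - mu) = (-1, 1).

Step 2 — invert Sigma. det(Sigma) = 15·6 - (-5)² = 65.
  Sigma^{-1} = (1/det) · [[d, -b], [-b, a]] = [[0.0923, 0.0769],
 [0.0769, 0.2308]].

Step 3 — form the quadratic (x - mu)^T · Sigma^{-1} · (x - mu):
  Sigma^{-1} · (x - mu) = (-0.0154, 0.1538).
  (x - mu)^T · [Sigma^{-1} · (x - mu)] = (-1)·(-0.0154) + (1)·(0.1538) = 0.1692.

Step 4 — take square root: d = √(0.1692) ≈ 0.4114.

d(x, mu) = √(0.1692) ≈ 0.4114


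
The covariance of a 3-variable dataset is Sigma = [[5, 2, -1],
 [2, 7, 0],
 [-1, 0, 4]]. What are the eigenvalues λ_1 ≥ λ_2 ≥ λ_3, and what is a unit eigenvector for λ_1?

Step 1 — characteristic polynomial p(λ) = det(λI - Sigma) = λ³ - tr·λ² + c_1·λ - det, where tr = trace, c_1 = sum of the principal 2×2 minors, det = det(Sigma):
  tr = 5 + 7 + 4 = 16,
  c_1 = (5·7 - (2)²) + (5·4 - (-1)²) + (7·4 - (0)²) = 31 + 19 + 28 = 78,
  det = 5·(7·4 - (0)²) - (2)·((2)·4 - (0)·(-1)) + (-1)·((2)·(0) - 7·(-1)) = 5·(28) - (2)·(8) + (-1)·(7) = 117.
  So p(λ) = λ³ - 16λ² + 78λ - 117.
Step 2 — look for an integer root (rational root theorem: any rational root is an integer divisor of 117). Testing λ = 3:
  p(3) = 27 - 144 + 234 - 117 = 0  ✓
  Dividing out (λ - 3): p(λ) = (λ - 3)(λ² - 13λ + 39).
Step 3 — remaining eigenvalues from the quadratic λ² - 13λ + 39 = 0:
  Δ = 13² - 4·39 = 169 - 156 = 13,  λ = (13 ± √13)/2 = (13 ± 3.6056)/2 ≈ 8.3028 or 4.6972.
  Sorted: λ_1 = 8.3028,  λ_2 = 4.6972,  λ_3 = 3  (check: sum = 16 = tr ✓).

Step 4 — unit eigenvector for λ_1 ≈ 8.3028: v spans the null space of (Sigma - λ_1 I), whose rows are
  r_1 = (-3.3028, 2, -1),  r_2 = (2, -1.3028, 0),  r_3 = (-1, 0, -4.3028).
  v is orthogonal to every row, so take v ∝ r_1 × r_2 = ((2)·(0) - (-1)·(-1.3028), (-1)·(2) - (-3.3028)·(0), (-3.3028)·(-1.3028) - (2)·(2)) ≈ (-1.3028, -2, 0.3028).
  Rescale (multiply by -1 so the first nonzero entry is positive): u = (1.3028, 2, -0.3028).
  ||u|| = √((1.3028)² + (2)² + (-0.3028)²) = √(5.7889) ≈ 2.406,  v_1 = u/||u|| ≈ (0.5415, 0.8313, -0.1258) (||v_1|| = 1).

λ_1 = 8.3028,  λ_2 = 4.6972,  λ_3 = 3;  v_1 ≈ (0.5415, 0.8313, -0.1258)


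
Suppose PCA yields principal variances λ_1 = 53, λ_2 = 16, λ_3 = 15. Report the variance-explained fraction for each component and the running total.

Step 1 — total variance = trace(Sigma) = Σ λ_i = 53 + 16 + 15 = 84.

Step 2 — fraction explained by component i = λ_i / Σ λ:
  PC1: 53/84 = 0.631
  PC2: 16/84 = 0.1905
  PC3: 15/84 = 0.1786

Step 3 — cumulative fraction after k components = (λ_1 + ... + λ_k) / Σ λ:
  k = 1: 53/84 = 0.631
  k = 2: (53 + 16)/84 = 69/84 = 0.8214
  k = 3: (53 + 16 + 15)/84 = 84/84 = 1

Summary (fraction, with percent):

explained: PC1 0.631 (63.1%), PC2 0.1905 (19.05%), PC3 0.1786 (17.86%);  cumulative: 0.631, 0.8214, 1


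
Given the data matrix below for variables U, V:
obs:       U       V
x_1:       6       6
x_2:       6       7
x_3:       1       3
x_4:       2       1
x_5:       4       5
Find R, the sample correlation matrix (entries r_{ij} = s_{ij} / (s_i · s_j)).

Step 1 — column means:
  mean(U) = (6 + 6 + 1 + 2 + 4) / 5 = 19/5 = 3.8
  mean(V) = (6 + 7 + 3 + 1 + 5) / 5 = 22/5 = 4.4

Step 2 — sample variances and covariances s[i,j] = (1/(n-1)) · Σ_k (x_{k,i} - mean_i) · (x_{k,j} - mean_j), with n-1 = 4:
  s[U,U] = ((2.2)·(2.2) + (2.2)·(2.2) + (-2.8)·(-2.8) + (-1.8)·(-1.8) + (0.2)·(0.2)) / 4 = 20.8/4 = 5.2
  s[U,V] = ((2.2)·(1.6) + (2.2)·(2.6) + (-2.8)·(-1.4) + (-1.8)·(-3.4) + (0.2)·(0.6)) / 4 = 19.4/4 = 4.85
  s[V,V] = ((1.6)·(1.6) + (2.6)·(2.6) + (-1.4)·(-1.4) + (-3.4)·(-3.4) + (0.6)·(0.6)) / 4 = 23.2/4 = 5.8
  Sample standard deviations s_i = √(s[i,i]):
  s(U) = √(5.2) = 2.2804
  s(V) = √(5.8) = 2.4083

Step 3 — r_{ij} = s_{ij} / (s_i · s_j):
  r[U,U] = 1 (diagonal).
  r[U,V] = 4.85 / (2.2804 · 2.4083) = 4.85 / 5.4918 = 0.8831
  r[V,V] = 1 (diagonal).

R is symmetric with unit diagonal. Assembling:

R = [[1, 0.8831],
 [0.8831, 1]]


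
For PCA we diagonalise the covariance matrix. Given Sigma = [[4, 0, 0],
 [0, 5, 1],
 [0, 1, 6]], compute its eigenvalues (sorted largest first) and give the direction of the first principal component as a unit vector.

Step 1 — characteristic polynomial p(λ) = det(λI - Sigma) = λ³ - tr·λ² + c_1·λ - det, where tr = trace, c_1 = sum of the principal 2×2 minors, det = det(Sigma):
  tr = 4 + 5 + 6 = 15,
  c_1 = (4·5 - (0)²) + (4·6 - (0)²) + (5·6 - (1)²) = 20 + 24 + 29 = 73,
  det = 4·(5·6 - (1)²) - (0)·((0)·6 - (1)·(0)) + (0)·((0)·(1) - 5·(0)) = 4·(29) - (0)·(0) + (0)·(0) = 116.
  So p(λ) = λ³ - 15λ² + 73λ - 116.
Step 2 — look for an integer root (rational root theorem: any rational root is an integer divisor of 116). Testing λ = 4:
  p(4) = 64 - 240 + 292 - 116 = 0  ✓
  Dividing out (λ - 4): p(λ) = (λ - 4)(λ² - 11λ + 29).
Step 3 — remaining eigenvalues from the quadratic λ² - 11λ + 29 = 0:
  Δ = 11² - 4·29 = 121 - 116 = 5,  λ = (11 ± √5)/2 = (11 ± 2.2361)/2 ≈ 6.618 or 4.382.
  Sorted: λ_1 = 6.618,  λ_2 = 4.382,  λ_3 = 4  (check: sum = 15 = tr ✓).

Step 4 — unit eigenvector for λ_1 ≈ 6.618: v spans the null space of (Sigma - λ_1 I), whose rows are
  r_1 = (-2.618, 0, 0),  r_2 = (0, -1.618, 1),  r_3 = (0, 1, -0.618).
  v is orthogonal to every row, so take v ∝ r_1 × r_2 = ((0)·(1) - (0)·(-1.618), (0)·(0) - (-2.618)·(1), (-2.618)·(-1.618) - (0)·(0)) ≈ (0, 2.618, 4.2361).
  Let u = (0, 2.618, 4.2361).
  ||u|| = √((0)² + (2.618)² + (4.2361)²) = √(24.7984) ≈ 4.9798,  v_1 = u/||u|| ≈ (0, 0.5257, 0.8507) (||v_1|| = 1).

λ_1 = 6.618,  λ_2 = 4.382,  λ_3 = 4;  v_1 ≈ (0, 0.5257, 0.8507)


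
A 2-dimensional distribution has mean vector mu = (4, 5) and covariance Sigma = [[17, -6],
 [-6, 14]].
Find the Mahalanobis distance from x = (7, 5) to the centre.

Step 1 — centre the observation: (x - mu) = (3, 0).

Step 2 — invert Sigma. det(Sigma) = 17·14 - (-6)² = 202.
  Sigma^{-1} = (1/det) · [[d, -b], [-b, a]] = [[0.0693, 0.0297],
 [0.0297, 0.0842]].

Step 3 — form the quadratic (x - mu)^T · Sigma^{-1} · (x - mu):
  Sigma^{-1} · (x - mu) = (0.2079, 0.0891).
  (x - mu)^T · [Sigma^{-1} · (x - mu)] = (3)·(0.2079) + (0)·(0.0891) = 0.6238.

Step 4 — take square root: d = √(0.6238) ≈ 0.7898.

d(x, mu) = √(0.6238) ≈ 0.7898


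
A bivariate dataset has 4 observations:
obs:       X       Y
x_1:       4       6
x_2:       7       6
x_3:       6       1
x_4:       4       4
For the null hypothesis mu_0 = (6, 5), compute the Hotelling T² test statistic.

Step 1 — sample mean vector:
  mean(X) = (4 + 7 + 6 + 4) / 4 = 21/4 = 5.25
  mean(Y) = (6 + 6 + 1 + 4) / 4 = 17/4 = 4.25
  x̄ = (5.25, 4.25),  deviation x̄ - mu_0 = (5.25, 4.25) - (6, 5) = (-0.75, -0.75).

Step 2 — sample covariance matrix, S[i,j] = (1/(n-1)) · Σ_k (x_{k,i} - mean_i) · (x_{k,j} - mean_j), divisor n-1 = 3:
  S[X,X] = ((-1.25)·(-1.25) + (1.75)·(1.75) + (0.75)·(0.75) + (-1.25)·(-1.25)) / 3 = 6.75/3 = 2.25
  S[X,Y] = ((-1.25)·(1.75) + (1.75)·(1.75) + (0.75)·(-3.25) + (-1.25)·(-0.25)) / 3 = -1.25/3 = -0.4167
  S[Y,Y] = ((1.75)·(1.75) + (1.75)·(1.75) + (-3.25)·(-3.25) + (-0.25)·(-0.25)) / 3 = 16.75/3 = 5.5833
  S = [[2.25, -0.4167],
 [-0.4167, 5.5833]].

Step 3 — invert S. det(S) = 2.25·5.5833 - (-0.4167)² = 12.3889.
  S^{-1} = (1/det) · [[d, -b], [-b, a]] = [[0.4507, 0.0336],
 [0.0336, 0.1816]].

Step 4 — quadratic form (x̄ - mu_0)^T · S^{-1} · (x̄ - mu_0):
  S^{-1} · (x̄ - mu_0) = (-0.3632, -0.1614),
  (x̄ - mu_0)^T · [...] = (-0.75)·(-0.3632) + (-0.75)·(-0.1614) = 0.3935.

Step 5 — scale by n: T² = 4 · 0.3935 = 1.574.

T² ≈ 1.574


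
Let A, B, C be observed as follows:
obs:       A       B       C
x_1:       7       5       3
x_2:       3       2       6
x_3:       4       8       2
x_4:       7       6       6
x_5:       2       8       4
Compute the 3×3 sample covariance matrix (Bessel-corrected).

Step 1 — column means:
  mean(A) = (7 + 3 + 4 + 7 + 2) / 5 = 23/5 = 4.6
  mean(B) = (5 + 2 + 8 + 6 + 8) / 5 = 29/5 = 5.8
  mean(C) = (3 + 6 + 2 + 6 + 4) / 5 = 21/5 = 4.2

Step 2 — sample covariance S[i,j] = (1/(n-1)) · Σ_k (x_{k,i} - mean_i) · (x_{k,j} - mean_j), with n-1 = 4.
  S[A,A] = ((2.4)·(2.4) + (-1.6)·(-1.6) + (-0.6)·(-0.6) + (2.4)·(2.4) + (-2.6)·(-2.6)) / 4 = 21.2/4 = 5.3
  S[A,B] = ((2.4)·(-0.8) + (-1.6)·(-3.8) + (-0.6)·(2.2) + (2.4)·(0.2) + (-2.6)·(2.2)) / 4 = -2.4/4 = -0.6
  S[A,C] = ((2.4)·(-1.2) + (-1.6)·(1.8) + (-0.6)·(-2.2) + (2.4)·(1.8) + (-2.6)·(-0.2)) / 4 = 0.4/4 = 0.1
  S[B,B] = ((-0.8)·(-0.8) + (-3.8)·(-3.8) + (2.2)·(2.2) + (0.2)·(0.2) + (2.2)·(2.2)) / 4 = 24.8/4 = 6.2
  S[B,C] = ((-0.8)·(-1.2) + (-3.8)·(1.8) + (2.2)·(-2.2) + (0.2)·(1.8) + (2.2)·(-0.2)) / 4 = -10.8/4 = -2.7
  S[C,C] = ((-1.2)·(-1.2) + (1.8)·(1.8) + (-2.2)·(-2.2) + (1.8)·(1.8) + (-0.2)·(-0.2)) / 4 = 12.8/4 = 3.2

S is symmetric (S[j,i] = S[i,j]). Assembling:

S = [[5.3, -0.6, 0.1],
 [-0.6, 6.2, -2.7],
 [0.1, -2.7, 3.2]]


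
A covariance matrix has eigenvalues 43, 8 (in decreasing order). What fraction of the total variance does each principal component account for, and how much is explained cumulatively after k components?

Step 1 — total variance = trace(Sigma) = Σ λ_i = 43 + 8 = 51.

Step 2 — fraction explained by component i = λ_i / Σ λ:
  PC1: 43/51 = 0.8431
  PC2: 8/51 = 0.1569

Step 3 — cumulative fraction after k components = (λ_1 + ... + λ_k) / Σ λ:
  k = 1: 43/51 = 0.8431
  k = 2: (43 + 8)/51 = 51/51 = 1

Summary (fraction, with percent):

explained: PC1 0.8431 (84.31%), PC2 0.1569 (15.69%);  cumulative: 0.8431, 1


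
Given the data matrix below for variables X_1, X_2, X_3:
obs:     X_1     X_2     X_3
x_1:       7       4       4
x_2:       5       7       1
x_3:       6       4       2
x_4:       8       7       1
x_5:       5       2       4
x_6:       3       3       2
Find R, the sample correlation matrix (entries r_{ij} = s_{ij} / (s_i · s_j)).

Step 1 — column means:
  mean(X_1) = (7 + 5 + 6 + 8 + 5 + 3) / 6 = 34/6 = 5.6667
  mean(X_2) = (4 + 7 + 4 + 7 + 2 + 3) / 6 = 27/6 = 4.5
  mean(X_3) = (4 + 1 + 2 + 1 + 4 + 2) / 6 = 14/6 = 2.3333

Step 2 — sample variances and covariances s[i,j] = (1/(n-1)) · Σ_k (x_{k,i} - mean_i) · (x_{k,j} - mean_j), with n-1 = 5:
  s[X_1,X_1] = ((1.3333)·(1.3333) + (-0.6667)·(-0.6667) + (0.3333)·(0.3333) + (2.3333)·(2.3333) + (-0.6667)·(-0.6667) + (-2.6667)·(-2.6667)) / 5 = 15.3333/5 = 3.0667
  s[X_1,X_2] = ((1.3333)·(-0.5) + (-0.6667)·(2.5) + (0.3333)·(-0.5) + (2.3333)·(2.5) + (-0.6667)·(-2.5) + (-2.6667)·(-1.5)) / 5 = 9/5 = 1.8
  s[X_1,X_3] = ((1.3333)·(1.6667) + (-0.6667)·(-1.3333) + (0.3333)·(-0.3333) + (2.3333)·(-1.3333) + (-0.6667)·(1.6667) + (-2.6667)·(-0.3333)) / 5 = -0.3333/5 = -0.0667
  s[X_2,X_2] = ((-0.5)·(-0.5) + (2.5)·(2.5) + (-0.5)·(-0.5) + (2.5)·(2.5) + (-2.5)·(-2.5) + (-1.5)·(-1.5)) / 5 = 21.5/5 = 4.3
  s[X_2,X_3] = ((-0.5)·(1.6667) + (2.5)·(-1.3333) + (-0.5)·(-0.3333) + (2.5)·(-1.3333) + (-2.5)·(1.6667) + (-1.5)·(-0.3333)) / 5 = -11/5 = -2.2
  s[X_3,X_3] = ((1.6667)·(1.6667) + (-1.3333)·(-1.3333) + (-0.3333)·(-0.3333) + (-1.3333)·(-1.3333) + (1.6667)·(1.6667) + (-0.3333)·(-0.3333)) / 5 = 9.3333/5 = 1.8667
  Sample standard deviations s_i = √(s[i,i]):
  s(X_1) = √(3.0667) = 1.7512
  s(X_2) = √(4.3) = 2.0736
  s(X_3) = √(1.8667) = 1.3663

Step 3 — r_{ij} = s_{ij} / (s_i · s_j):
  r[X_1,X_1] = 1 (diagonal).
  r[X_1,X_2] = 1.8 / (1.7512 · 2.0736) = 1.8 / 3.6313 = 0.4957
  r[X_1,X_3] = -0.0667 / (1.7512 · 1.3663) = -0.0667 / 2.3926 = -0.0279
  r[X_2,X_2] = 1 (diagonal).
  r[X_2,X_3] = -2.2 / (2.0736 · 1.3663) = -2.2 / 2.8331 = -0.7765
  r[X_3,X_3] = 1 (diagonal).

R is symmetric with unit diagonal. Assembling:

R = [[1, 0.4957, -0.0279],
 [0.4957, 1, -0.7765],
 [-0.0279, -0.7765, 1]]


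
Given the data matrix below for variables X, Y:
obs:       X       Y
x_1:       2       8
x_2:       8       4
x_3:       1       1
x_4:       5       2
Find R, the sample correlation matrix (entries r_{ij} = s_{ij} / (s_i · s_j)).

Step 1 — column means:
  mean(X) = (2 + 8 + 1 + 5) / 4 = 16/4 = 4
  mean(Y) = (8 + 4 + 1 + 2) / 4 = 15/4 = 3.75

Step 2 — sample variances and covariances s[i,j] = (1/(n-1)) · Σ_k (x_{k,i} - mean_i) · (x_{k,j} - mean_j), with n-1 = 3:
  s[X,X] = ((-2)·(-2) + (4)·(4) + (-3)·(-3) + (1)·(1)) / 3 = 30/3 = 10
  s[X,Y] = ((-2)·(4.25) + (4)·(0.25) + (-3)·(-2.75) + (1)·(-1.75)) / 3 = -1/3 = -0.3333
  s[Y,Y] = ((4.25)·(4.25) + (0.25)·(0.25) + (-2.75)·(-2.75) + (-1.75)·(-1.75)) / 3 = 28.75/3 = 9.5833
  Sample standard deviations s_i = √(s[i,i]):
  s(X) = √(10) = 3.1623
  s(Y) = √(9.5833) = 3.0957

Step 3 — r_{ij} = s_{ij} / (s_i · s_j):
  r[X,X] = 1 (diagonal).
  r[X,Y] = -0.3333 / (3.1623 · 3.0957) = -0.3333 / 9.7895 = -0.0341
  r[Y,Y] = 1 (diagonal).

R is symmetric with unit diagonal. Assembling:

R = [[1, -0.0341],
 [-0.0341, 1]]


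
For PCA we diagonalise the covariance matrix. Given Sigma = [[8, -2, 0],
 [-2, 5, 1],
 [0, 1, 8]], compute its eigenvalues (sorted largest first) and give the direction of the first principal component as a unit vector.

Step 1 — characteristic polynomial p(λ) = det(λI - Sigma) = λ³ - tr·λ² + c_1·λ - det, where tr = trace, c_1 = sum of the principal 2×2 minors, det = det(Sigma):
  tr = 8 + 5 + 8 = 21,
  c_1 = (8·5 - (-2)²) + (8·8 - (0)²) + (5·8 - (1)²) = 36 + 64 + 39 = 139,
  det = 8·(5·8 - (1)²) - (-2)·((-2)·8 - (1)·(0)) + (0)·((-2)·(1) - 5·(0)) = 8·(39) - (-2)·(-16) + (0)·(-2) = 280.
  So p(λ) = λ³ - 21λ² + 139λ - 280.
Step 2 — look for an integer root (rational root theorem: any rational root is an integer divisor of 280). Testing λ = 8:
  p(8) = 512 - 1344 + 1112 - 280 = 0  ✓
  Dividing out (λ - 8): p(λ) = (λ - 8)(λ² - 13λ + 35).
Step 3 — remaining eigenvalues from the quadratic λ² - 13λ + 35 = 0:
  Δ = 13² - 4·35 = 169 - 140 = 29,  λ = (13 ± √29)/2 = (13 ± 5.3852)/2 ≈ 9.1926 or 3.8074.
  Sorted: λ_1 = 9.1926,  λ_2 = 8,  λ_3 = 3.8074  (check: sum = 21 = tr ✓).

Step 4 — unit eigenvector for λ_1 ≈ 9.1926: v spans the null space of (Sigma - λ_1 I), whose rows are
  r_1 = (-1.1926, -2, 0),  r_2 = (-2, -4.1926, 1),  r_3 = (0, 1, -1.1926).
  v is orthogonal to every row, so take v ∝ r_1 × r_2 = ((-2)·(1) - (0)·(-4.1926), (0)·(-2) - (-1.1926)·(1), (-1.1926)·(-4.1926) - (-2)·(-2)) ≈ (-2, 1.1926, 1).
  Rescale (multiply by -1 so the first nonzero entry is positive): u = (2, -1.1926, -1).
  ||u|| = √((2)² + (-1.1926)² + (-1)²) = √(6.4223) ≈ 2.5342,  v_1 = u/||u|| ≈ (0.7892, -0.4706, -0.3946) (||v_1|| = 1).

λ_1 = 9.1926,  λ_2 = 8,  λ_3 = 3.8074;  v_1 ≈ (0.7892, -0.4706, -0.3946)


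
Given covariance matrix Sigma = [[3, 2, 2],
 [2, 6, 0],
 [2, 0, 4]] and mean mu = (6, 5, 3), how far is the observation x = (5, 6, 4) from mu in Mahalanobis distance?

Step 1 — centre the observation: (x - mu) = (-1, 1, 1).

Step 2 — invert Sigma (cofactor / det for 3×3, or solve directly):
  Sigma^{-1} = [[0.75, -0.25, -0.375],
 [-0.25, 0.25, 0.125],
 [-0.375, 0.125, 0.4375]].

Step 3 — form the quadratic (x - mu)^T · Sigma^{-1} · (x - mu):
  Sigma^{-1} · (x - mu) = (-1.375, 0.625, 0.9375).
  (x - mu)^T · [Sigma^{-1} · (x - mu)] = (-1)·(-1.375) + (1)·(0.625) + (1)·(0.9375) = 2.9375.

Step 4 — take square root: d = √(2.9375) ≈ 1.7139.

d(x, mu) = √(2.9375) ≈ 1.7139


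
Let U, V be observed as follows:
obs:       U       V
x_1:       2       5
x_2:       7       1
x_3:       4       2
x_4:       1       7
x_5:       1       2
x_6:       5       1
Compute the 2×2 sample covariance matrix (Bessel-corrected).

Step 1 — column means:
  mean(U) = (2 + 7 + 4 + 1 + 1 + 5) / 6 = 20/6 = 3.3333
  mean(V) = (5 + 1 + 2 + 7 + 2 + 1) / 6 = 18/6 = 3

Step 2 — sample covariance S[i,j] = (1/(n-1)) · Σ_k (x_{k,i} - mean_i) · (x_{k,j} - mean_j), with n-1 = 5.
  S[U,U] = ((-1.3333)·(-1.3333) + (3.6667)·(3.6667) + (0.6667)·(0.6667) + (-2.3333)·(-2.3333) + (-2.3333)·(-2.3333) + (1.6667)·(1.6667)) / 5 = 29.3333/5 = 5.8667
  S[U,V] = ((-1.3333)·(2) + (3.6667)·(-2) + (0.6667)·(-1) + (-2.3333)·(4) + (-2.3333)·(-1) + (1.6667)·(-2)) / 5 = -21/5 = -4.2
  S[V,V] = ((2)·(2) + (-2)·(-2) + (-1)·(-1) + (4)·(4) + (-1)·(-1) + (-2)·(-2)) / 5 = 30/5 = 6

S is symmetric (S[j,i] = S[i,j]). Assembling:

S = [[5.8667, -4.2],
 [-4.2, 6]]


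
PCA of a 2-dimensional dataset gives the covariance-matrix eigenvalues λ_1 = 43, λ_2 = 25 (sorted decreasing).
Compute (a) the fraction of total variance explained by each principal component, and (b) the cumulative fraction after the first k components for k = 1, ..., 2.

Step 1 — total variance = trace(Sigma) = Σ λ_i = 43 + 25 = 68.

Step 2 — fraction explained by component i = λ_i / Σ λ:
  PC1: 43/68 = 0.6324
  PC2: 25/68 = 0.3676

Step 3 — cumulative fraction after k components = (λ_1 + ... + λ_k) / Σ λ:
  k = 1: 43/68 = 0.6324
  k = 2: (43 + 25)/68 = 68/68 = 1

Summary (fraction, with percent):

explained: PC1 0.6324 (63.24%), PC2 0.3676 (36.76%);  cumulative: 0.6324, 1


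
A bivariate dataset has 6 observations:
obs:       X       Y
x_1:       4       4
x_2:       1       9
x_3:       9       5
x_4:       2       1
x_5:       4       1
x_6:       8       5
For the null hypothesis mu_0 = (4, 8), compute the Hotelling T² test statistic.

Step 1 — sample mean vector:
  mean(X) = (4 + 1 + 9 + 2 + 4 + 8) / 6 = 28/6 = 4.6667
  mean(Y) = (4 + 9 + 5 + 1 + 1 + 5) / 6 = 25/6 = 4.1667
  x̄ = (4.6667, 4.1667),  deviation x̄ - mu_0 = (4.6667, 4.1667) - (4, 8) = (0.6667, -3.8333).

Step 2 — sample covariance matrix, S[i,j] = (1/(n-1)) · Σ_k (x_{k,i} - mean_i) · (x_{k,j} - mean_j), divisor n-1 = 5:
  S[X,X] = ((-0.6667)·(-0.6667) + (-3.6667)·(-3.6667) + (4.3333)·(4.3333) + (-2.6667)·(-2.6667) + (-0.6667)·(-0.6667) + (3.3333)·(3.3333)) / 5 = 51.3333/5 = 10.2667
  S[X,Y] = ((-0.6667)·(-0.1667) + (-3.6667)·(4.8333) + (4.3333)·(0.8333) + (-2.6667)·(-3.1667) + (-0.6667)·(-3.1667) + (3.3333)·(0.8333)) / 5 = -0.6667/5 = -0.1333
  S[Y,Y] = ((-0.1667)·(-0.1667) + (4.8333)·(4.8333) + (0.8333)·(0.8333) + (-3.1667)·(-3.1667) + (-3.1667)·(-3.1667) + (0.8333)·(0.8333)) / 5 = 44.8333/5 = 8.9667
  S = [[10.2667, -0.1333],
 [-0.1333, 8.9667]].

Step 3 — invert S. det(S) = 10.2667·8.9667 - (-0.1333)² = 92.04.
  S^{-1} = (1/det) · [[d, -b], [-b, a]] = [[0.0974, 0.0014],
 [0.0014, 0.1115]].

Step 4 — quadratic form (x̄ - mu_0)^T · S^{-1} · (x̄ - mu_0):
  S^{-1} · (x̄ - mu_0) = (0.0594, -0.4266),
  (x̄ - mu_0)^T · [...] = (0.6667)·(0.0594) + (-3.8333)·(-0.4266) = 1.675.

Step 5 — scale by n: T² = 6 · 1.675 = 10.05.

T² ≈ 10.05


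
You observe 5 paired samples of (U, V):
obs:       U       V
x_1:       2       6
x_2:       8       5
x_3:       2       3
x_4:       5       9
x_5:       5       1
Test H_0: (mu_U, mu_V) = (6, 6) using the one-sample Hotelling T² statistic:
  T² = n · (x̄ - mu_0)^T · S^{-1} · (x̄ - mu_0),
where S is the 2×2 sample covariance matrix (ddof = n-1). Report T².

Step 1 — sample mean vector:
  mean(U) = (2 + 8 + 2 + 5 + 5) / 5 = 22/5 = 4.4
  mean(V) = (6 + 5 + 3 + 9 + 1) / 5 = 24/5 = 4.8
  x̄ = (4.4, 4.8),  deviation x̄ - mu_0 = (4.4, 4.8) - (6, 6) = (-1.6, -1.2).

Step 2 — sample covariance matrix, S[i,j] = (1/(n-1)) · Σ_k (x_{k,i} - mean_i) · (x_{k,j} - mean_j), divisor n-1 = 4:
  S[U,U] = ((-2.4)·(-2.4) + (3.6)·(3.6) + (-2.4)·(-2.4) + (0.6)·(0.6) + (0.6)·(0.6)) / 4 = 25.2/4 = 6.3
  S[U,V] = ((-2.4)·(1.2) + (3.6)·(0.2) + (-2.4)·(-1.8) + (0.6)·(4.2) + (0.6)·(-3.8)) / 4 = 2.4/4 = 0.6
  S[V,V] = ((1.2)·(1.2) + (0.2)·(0.2) + (-1.8)·(-1.8) + (4.2)·(4.2) + (-3.8)·(-3.8)) / 4 = 36.8/4 = 9.2
  S = [[6.3, 0.6],
 [0.6, 9.2]].

Step 3 — invert S. det(S) = 6.3·9.2 - (0.6)² = 57.6.
  S^{-1} = (1/det) · [[d, -b], [-b, a]] = [[0.1597, -0.0104],
 [-0.0104, 0.1094]].

Step 4 — quadratic form (x̄ - mu_0)^T · S^{-1} · (x̄ - mu_0):
  S^{-1} · (x̄ - mu_0) = (-0.2431, -0.1146),
  (x̄ - mu_0)^T · [...] = (-1.6)·(-0.2431) + (-1.2)·(-0.1146) = 0.5264.

Step 5 — scale by n: T² = 5 · 0.5264 = 2.6319.

T² ≈ 2.6319


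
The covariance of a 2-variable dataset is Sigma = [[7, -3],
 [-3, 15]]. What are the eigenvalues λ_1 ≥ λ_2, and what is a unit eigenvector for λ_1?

Step 1 — characteristic polynomial of 2×2 Sigma:
  det(Sigma - λI) = λ² - trace · λ + det = 0.
  trace = 7 + 15 = 22, det = 7·15 - (-3)² = 96.
Step 2 — discriminant:
  Δ = trace² - 4·det = 484 - 384 = 100.
Step 3 — eigenvalues:
  λ = (trace ± √Δ)/2 = (22 ± 10)/2,
  λ_1 = 16,  λ_2 = 6.

Step 4 — unit eigenvector for λ_1: solve (Sigma - λ_1 I)v = 0. First row:
  (7 - 16)·v_x + (-3)·v_y = 0, i.e. (-9)·v_x + (-3)·v_y = 0,
  so v ∝ (b, λ_1 - a) = (-3, 9); multiply by -1 so the first entry is positive: u = (3, -9).
  ||u|| = √((3)² + (-9)²) = √(90) ≈ 9.4868,
  v_1 = u/||u|| ≈ (0.3162, -0.9487) (||v_1|| = 1).

λ_1 = 16,  λ_2 = 6;  v_1 ≈ (0.3162, -0.9487)


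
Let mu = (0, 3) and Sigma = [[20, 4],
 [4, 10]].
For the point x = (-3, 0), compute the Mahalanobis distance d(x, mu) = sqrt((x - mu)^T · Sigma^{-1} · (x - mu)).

Step 1 — centre the observation: (x - mu) = (-3, -3).

Step 2 — invert Sigma. det(Sigma) = 20·10 - (4)² = 184.
  Sigma^{-1} = (1/det) · [[d, -b], [-b, a]] = [[0.0543, -0.0217],
 [-0.0217, 0.1087]].

Step 3 — form the quadratic (x - mu)^T · Sigma^{-1} · (x - mu):
  Sigma^{-1} · (x - mu) = (-0.0978, -0.2609).
  (x - mu)^T · [Sigma^{-1} · (x - mu)] = (-3)·(-0.0978) + (-3)·(-0.2609) = 1.0761.

Step 4 — take square root: d = √(1.0761) ≈ 1.0373.

d(x, mu) = √(1.0761) ≈ 1.0373


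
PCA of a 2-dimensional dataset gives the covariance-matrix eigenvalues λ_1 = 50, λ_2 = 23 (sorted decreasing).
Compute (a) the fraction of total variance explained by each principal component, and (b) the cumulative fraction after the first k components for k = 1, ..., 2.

Step 1 — total variance = trace(Sigma) = Σ λ_i = 50 + 23 = 73.

Step 2 — fraction explained by component i = λ_i / Σ λ:
  PC1: 50/73 = 0.6849
  PC2: 23/73 = 0.3151

Step 3 — cumulative fraction after k components = (λ_1 + ... + λ_k) / Σ λ:
  k = 1: 50/73 = 0.6849
  k = 2: (50 + 23)/73 = 73/73 = 1

Summary (fraction, with percent):

explained: PC1 0.6849 (68.49%), PC2 0.3151 (31.51%);  cumulative: 0.6849, 1


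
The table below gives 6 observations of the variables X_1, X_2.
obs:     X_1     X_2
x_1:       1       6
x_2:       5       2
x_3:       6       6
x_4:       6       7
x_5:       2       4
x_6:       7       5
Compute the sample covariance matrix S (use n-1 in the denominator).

Step 1 — column means:
  mean(X_1) = (1 + 5 + 6 + 6 + 2 + 7) / 6 = 27/6 = 4.5
  mean(X_2) = (6 + 2 + 6 + 7 + 4 + 5) / 6 = 30/6 = 5

Step 2 — sample covariance S[i,j] = (1/(n-1)) · Σ_k (x_{k,i} - mean_i) · (x_{k,j} - mean_j), with n-1 = 5.
  S[X_1,X_1] = ((-3.5)·(-3.5) + (0.5)·(0.5) + (1.5)·(1.5) + (1.5)·(1.5) + (-2.5)·(-2.5) + (2.5)·(2.5)) / 5 = 29.5/5 = 5.9
  S[X_1,X_2] = ((-3.5)·(1) + (0.5)·(-3) + (1.5)·(1) + (1.5)·(2) + (-2.5)·(-1) + (2.5)·(0)) / 5 = 2/5 = 0.4
  S[X_2,X_2] = ((1)·(1) + (-3)·(-3) + (1)·(1) + (2)·(2) + (-1)·(-1) + (0)·(0)) / 5 = 16/5 = 3.2

S is symmetric (S[j,i] = S[i,j]). Assembling:

S = [[5.9, 0.4],
 [0.4, 3.2]]


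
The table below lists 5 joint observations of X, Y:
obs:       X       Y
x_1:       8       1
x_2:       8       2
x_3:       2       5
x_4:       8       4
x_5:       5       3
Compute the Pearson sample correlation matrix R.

Step 1 — column means:
  mean(X) = (8 + 8 + 2 + 8 + 5) / 5 = 31/5 = 6.2
  mean(Y) = (1 + 2 + 5 + 4 + 3) / 5 = 15/5 = 3

Step 2 — sample variances and covariances s[i,j] = (1/(n-1)) · Σ_k (x_{k,i} - mean_i) · (x_{k,j} - mean_j), with n-1 = 4:
  s[X,X] = ((1.8)·(1.8) + (1.8)·(1.8) + (-4.2)·(-4.2) + (1.8)·(1.8) + (-1.2)·(-1.2)) / 4 = 28.8/4 = 7.2
  s[X,Y] = ((1.8)·(-2) + (1.8)·(-1) + (-4.2)·(2) + (1.8)·(1) + (-1.2)·(0)) / 4 = -12/4 = -3
  s[Y,Y] = ((-2)·(-2) + (-1)·(-1) + (2)·(2) + (1)·(1) + (0)·(0)) / 4 = 10/4 = 2.5
  Sample standard deviations s_i = √(s[i,i]):
  s(X) = √(7.2) = 2.6833
  s(Y) = √(2.5) = 1.5811

Step 3 — r_{ij} = s_{ij} / (s_i · s_j):
  r[X,X] = 1 (diagonal).
  r[X,Y] = -3 / (2.6833 · 1.5811) = -3 / 4.2426 = -0.7071
  r[Y,Y] = 1 (diagonal).

R is symmetric with unit diagonal. Assembling:

R = [[1, -0.7071],
 [-0.7071, 1]]


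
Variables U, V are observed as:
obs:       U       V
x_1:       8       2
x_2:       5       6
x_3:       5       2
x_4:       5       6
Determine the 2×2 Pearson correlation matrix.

Step 1 — column means:
  mean(U) = (8 + 5 + 5 + 5) / 4 = 23/4 = 5.75
  mean(V) = (2 + 6 + 2 + 6) / 4 = 16/4 = 4

Step 2 — sample variances and covariances s[i,j] = (1/(n-1)) · Σ_k (x_{k,i} - mean_i) · (x_{k,j} - mean_j), with n-1 = 3:
  s[U,U] = ((2.25)·(2.25) + (-0.75)·(-0.75) + (-0.75)·(-0.75) + (-0.75)·(-0.75)) / 3 = 6.75/3 = 2.25
  s[U,V] = ((2.25)·(-2) + (-0.75)·(2) + (-0.75)·(-2) + (-0.75)·(2)) / 3 = -6/3 = -2
  s[V,V] = ((-2)·(-2) + (2)·(2) + (-2)·(-2) + (2)·(2)) / 3 = 16/3 = 5.3333
  Sample standard deviations s_i = √(s[i,i]):
  s(U) = √(2.25) = 1.5
  s(V) = √(5.3333) = 2.3094

Step 3 — r_{ij} = s_{ij} / (s_i · s_j):
  r[U,U] = 1 (diagonal).
  r[U,V] = -2 / (1.5 · 2.3094) = -2 / 3.4641 = -0.5774
  r[V,V] = 1 (diagonal).

R is symmetric with unit diagonal. Assembling:

R = [[1, -0.5774],
 [-0.5774, 1]]


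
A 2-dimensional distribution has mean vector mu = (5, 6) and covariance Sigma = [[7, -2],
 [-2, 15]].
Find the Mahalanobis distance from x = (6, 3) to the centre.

Step 1 — centre the observation: (x - mu) = (1, -3).

Step 2 — invert Sigma. det(Sigma) = 7·15 - (-2)² = 101.
  Sigma^{-1} = (1/det) · [[d, -b], [-b, a]] = [[0.1485, 0.0198],
 [0.0198, 0.0693]].

Step 3 — form the quadratic (x - mu)^T · Sigma^{-1} · (x - mu):
  Sigma^{-1} · (x - mu) = (0.0891, -0.1881).
  (x - mu)^T · [Sigma^{-1} · (x - mu)] = (1)·(0.0891) + (-3)·(-0.1881) = 0.6535.

Step 4 — take square root: d = √(0.6535) ≈ 0.8084.

d(x, mu) = √(0.6535) ≈ 0.8084


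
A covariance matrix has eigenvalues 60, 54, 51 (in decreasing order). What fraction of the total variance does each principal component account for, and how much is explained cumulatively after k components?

Step 1 — total variance = trace(Sigma) = Σ λ_i = 60 + 54 + 51 = 165.

Step 2 — fraction explained by component i = λ_i / Σ λ:
  PC1: 60/165 = 0.3636
  PC2: 54/165 = 0.3273
  PC3: 51/165 = 0.3091

Step 3 — cumulative fraction after k components = (λ_1 + ... + λ_k) / Σ λ:
  k = 1: 60/165 = 0.3636
  k = 2: (60 + 54)/165 = 114/165 = 0.6909
  k = 3: (60 + 54 + 51)/165 = 165/165 = 1

Summary (fraction, with percent):

explained: PC1 0.3636 (36.36%), PC2 0.3273 (32.73%), PC3 0.3091 (30.91%);  cumulative: 0.3636, 0.6909, 1


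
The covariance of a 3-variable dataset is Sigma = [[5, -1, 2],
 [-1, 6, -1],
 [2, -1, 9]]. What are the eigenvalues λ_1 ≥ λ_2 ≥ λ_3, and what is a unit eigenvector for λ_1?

Step 1 — characteristic polynomial p(λ) = det(λI - Sigma) = λ³ - tr·λ² + c_1·λ - det, where tr = trace, c_1 = sum of the principal 2×2 minors, det = det(Sigma):
  tr = 5 + 6 + 9 = 20,
  c_1 = (5·6 - (-1)²) + (5·9 - (2)²) + (6·9 - (-1)²) = 29 + 41 + 53 = 123,
  det = 5·(6·9 - (-1)²) - (-1)·((-1)·9 - (-1)·(2)) + (2)·((-1)·(-1) - 6·(2)) = 5·(53) - (-1)·(-7) + (2)·(-11) = 236.
  So p(λ) = λ³ - 20λ² + 123λ - 236.
Step 2 — look for an integer root (rational root theorem: any rational root is an integer divisor of 236). Testing λ = 4:
  p(4) = 64 - 320 + 492 - 236 = 0  ✓
  Dividing out (λ - 4): p(λ) = (λ - 4)(λ² - 16λ + 59).
Step 3 — remaining eigenvalues from the quadratic λ² - 16λ + 59 = 0:
  Δ = 16² - 4·59 = 256 - 236 = 20,  λ = (16 ± √20)/2 = (16 ± 4.4721)/2 ≈ 10.2361 or 5.7639.
  Sorted: λ_1 = 10.2361,  λ_2 = 5.7639,  λ_3 = 4  (check: sum = 20 = tr ✓).

Step 4 — unit eigenvector for λ_1 ≈ 10.2361: v spans the null space of (Sigma - λ_1 I), whose rows are
  r_1 = (-5.2361, -1, 2),  r_2 = (-1, -4.2361, -1),  r_3 = (2, -1, -1.2361).
  v is orthogonal to every row, so take v ∝ r_1 × r_2 = ((-1)·(-1) - (2)·(-4.2361), (2)·(-1) - (-5.2361)·(-1), (-5.2361)·(-4.2361) - (-1)·(-1)) ≈ (9.4721, -7.2361, 21.1803).
  Let u = (9.4721, -7.2361, 21.1803).
  ||u|| = √((9.4721)² + (-7.2361)² + (21.1803)²) = √(590.6888) ≈ 24.3041,  v_1 = u/||u|| ≈ (0.3897, -0.2977, 0.8715) (||v_1|| = 1).

λ_1 = 10.2361,  λ_2 = 5.7639,  λ_3 = 4;  v_1 ≈ (0.3897, -0.2977, 0.8715)


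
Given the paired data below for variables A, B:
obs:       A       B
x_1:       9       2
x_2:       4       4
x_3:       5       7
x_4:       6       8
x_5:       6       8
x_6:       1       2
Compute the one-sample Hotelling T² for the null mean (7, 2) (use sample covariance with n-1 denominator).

Step 1 — sample mean vector:
  mean(A) = (9 + 4 + 5 + 6 + 6 + 1) / 6 = 31/6 = 5.1667
  mean(B) = (2 + 4 + 7 + 8 + 8 + 2) / 6 = 31/6 = 5.1667
  x̄ = (5.1667, 5.1667),  deviation x̄ - mu_0 = (5.1667, 5.1667) - (7, 2) = (-1.8333, 3.1667).

Step 2 — sample covariance matrix, S[i,j] = (1/(n-1)) · Σ_k (x_{k,i} - mean_i) · (x_{k,j} - mean_j), divisor n-1 = 5:
  S[A,A] = ((3.8333)·(3.8333) + (-1.1667)·(-1.1667) + (-0.1667)·(-0.1667) + (0.8333)·(0.8333) + (0.8333)·(0.8333) + (-4.1667)·(-4.1667)) / 5 = 34.8333/5 = 6.9667
  S[A,B] = ((3.8333)·(-3.1667) + (-1.1667)·(-1.1667) + (-0.1667)·(1.8333) + (0.8333)·(2.8333) + (0.8333)·(2.8333) + (-4.1667)·(-3.1667)) / 5 = 6.8333/5 = 1.3667
  S[B,B] = ((-3.1667)·(-3.1667) + (-1.1667)·(-1.1667) + (1.8333)·(1.8333) + (2.8333)·(2.8333) + (2.8333)·(2.8333) + (-3.1667)·(-3.1667)) / 5 = 40.8333/5 = 8.1667
  S = [[6.9667, 1.3667],
 [1.3667, 8.1667]].

Step 3 — invert S. det(S) = 6.9667·8.1667 - (1.3667)² = 55.0267.
  S^{-1} = (1/det) · [[d, -b], [-b, a]] = [[0.1484, -0.0248],
 [-0.0248, 0.1266]].

Step 4 — quadratic form (x̄ - mu_0)^T · S^{-1} · (x̄ - mu_0):
  S^{-1} · (x̄ - mu_0) = (-0.3507, 0.4465),
  (x̄ - mu_0)^T · [...] = (-1.8333)·(-0.3507) + (3.1667)·(0.4465) = 2.0568.

Step 5 — scale by n: T² = 6 · 2.0568 = 12.3407.

T² ≈ 12.3407


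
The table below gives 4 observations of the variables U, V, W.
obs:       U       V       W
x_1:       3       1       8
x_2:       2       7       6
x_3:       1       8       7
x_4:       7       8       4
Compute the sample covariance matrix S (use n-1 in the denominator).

Step 1 — column means:
  mean(U) = (3 + 2 + 1 + 7) / 4 = 13/4 = 3.25
  mean(V) = (1 + 7 + 8 + 8) / 4 = 24/4 = 6
  mean(W) = (8 + 6 + 7 + 4) / 4 = 25/4 = 6.25

Step 2 — sample covariance S[i,j] = (1/(n-1)) · Σ_k (x_{k,i} - mean_i) · (x_{k,j} - mean_j), with n-1 = 3.
  S[U,U] = ((-0.25)·(-0.25) + (-1.25)·(-1.25) + (-2.25)·(-2.25) + (3.75)·(3.75)) / 3 = 20.75/3 = 6.9167
  S[U,V] = ((-0.25)·(-5) + (-1.25)·(1) + (-2.25)·(2) + (3.75)·(2)) / 3 = 3/3 = 1
  S[U,W] = ((-0.25)·(1.75) + (-1.25)·(-0.25) + (-2.25)·(0.75) + (3.75)·(-2.25)) / 3 = -10.25/3 = -3.4167
  S[V,V] = ((-5)·(-5) + (1)·(1) + (2)·(2) + (2)·(2)) / 3 = 34/3 = 11.3333
  S[V,W] = ((-5)·(1.75) + (1)·(-0.25) + (2)·(0.75) + (2)·(-2.25)) / 3 = -12/3 = -4
  S[W,W] = ((1.75)·(1.75) + (-0.25)·(-0.25) + (0.75)·(0.75) + (-2.25)·(-2.25)) / 3 = 8.75/3 = 2.9167

S is symmetric (S[j,i] = S[i,j]). Assembling:

S = [[6.9167, 1, -3.4167],
 [1, 11.3333, -4],
 [-3.4167, -4, 2.9167]]


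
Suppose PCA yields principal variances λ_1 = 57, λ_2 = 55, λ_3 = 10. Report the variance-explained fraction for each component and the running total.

Step 1 — total variance = trace(Sigma) = Σ λ_i = 57 + 55 + 10 = 122.

Step 2 — fraction explained by component i = λ_i / Σ λ:
  PC1: 57/122 = 0.4672
  PC2: 55/122 = 0.4508
  PC3: 10/122 = 0.082

Step 3 — cumulative fraction after k components = (λ_1 + ... + λ_k) / Σ λ:
  k = 1: 57/122 = 0.4672
  k = 2: (57 + 55)/122 = 112/122 = 0.918
  k = 3: (57 + 55 + 10)/122 = 122/122 = 1

Summary (fraction, with percent):

explained: PC1 0.4672 (46.72%), PC2 0.4508 (45.08%), PC3 0.082 (8.2%);  cumulative: 0.4672, 0.918, 1


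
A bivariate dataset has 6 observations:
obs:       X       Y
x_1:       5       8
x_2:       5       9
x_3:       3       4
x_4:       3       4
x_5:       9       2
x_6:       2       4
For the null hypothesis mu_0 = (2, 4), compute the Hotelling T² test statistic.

Step 1 — sample mean vector:
  mean(X) = (5 + 5 + 3 + 3 + 9 + 2) / 6 = 27/6 = 4.5
  mean(Y) = (8 + 9 + 4 + 4 + 2 + 4) / 6 = 31/6 = 5.1667
  x̄ = (4.5, 5.1667),  deviation x̄ - mu_0 = (4.5, 5.1667) - (2, 4) = (2.5, 1.1667).

Step 2 — sample covariance matrix, S[i,j] = (1/(n-1)) · Σ_k (x_{k,i} - mean_i) · (x_{k,j} - mean_j), divisor n-1 = 5:
  S[X,X] = ((0.5)·(0.5) + (0.5)·(0.5) + (-1.5)·(-1.5) + (-1.5)·(-1.5) + (4.5)·(4.5) + (-2.5)·(-2.5)) / 5 = 31.5/5 = 6.3
  S[X,Y] = ((0.5)·(2.8333) + (0.5)·(3.8333) + (-1.5)·(-1.1667) + (-1.5)·(-1.1667) + (4.5)·(-3.1667) + (-2.5)·(-1.1667)) / 5 = -4.5/5 = -0.9
  S[Y,Y] = ((2.8333)·(2.8333) + (3.8333)·(3.8333) + (-1.1667)·(-1.1667) + (-1.1667)·(-1.1667) + (-3.1667)·(-3.1667) + (-1.1667)·(-1.1667)) / 5 = 36.8333/5 = 7.3667
  S = [[6.3, -0.9],
 [-0.9, 7.3667]].

Step 3 — invert S. det(S) = 6.3·7.3667 - (-0.9)² = 45.6.
  S^{-1} = (1/det) · [[d, -b], [-b, a]] = [[0.1615, 0.0197],
 [0.0197, 0.1382]].

Step 4 — quadratic form (x̄ - mu_0)^T · S^{-1} · (x̄ - mu_0):
  S^{-1} · (x̄ - mu_0) = (0.4269, 0.2105),
  (x̄ - mu_0)^T · [...] = (2.5)·(0.4269) + (1.1667)·(0.2105) = 1.3129.

Step 5 — scale by n: T² = 6 · 1.3129 = 7.8772.

T² ≈ 7.8772


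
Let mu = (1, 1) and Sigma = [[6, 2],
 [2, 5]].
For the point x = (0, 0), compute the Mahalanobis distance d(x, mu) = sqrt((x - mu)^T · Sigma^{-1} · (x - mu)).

Step 1 — centre the observation: (x - mu) = (-1, -1).

Step 2 — invert Sigma. det(Sigma) = 6·5 - (2)² = 26.
  Sigma^{-1} = (1/det) · [[d, -b], [-b, a]] = [[0.1923, -0.0769],
 [-0.0769, 0.2308]].

Step 3 — form the quadratic (x - mu)^T · Sigma^{-1} · (x - mu):
  Sigma^{-1} · (x - mu) = (-0.1154, -0.1538).
  (x - mu)^T · [Sigma^{-1} · (x - mu)] = (-1)·(-0.1154) + (-1)·(-0.1538) = 0.2692.

Step 4 — take square root: d = √(0.2692) ≈ 0.5189.

d(x, mu) = √(0.2692) ≈ 0.5189


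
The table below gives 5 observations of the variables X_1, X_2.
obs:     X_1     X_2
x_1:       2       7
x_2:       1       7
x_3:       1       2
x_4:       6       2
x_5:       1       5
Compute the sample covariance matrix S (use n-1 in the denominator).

Step 1 — column means:
  mean(X_1) = (2 + 1 + 1 + 6 + 1) / 5 = 11/5 = 2.2
  mean(X_2) = (7 + 7 + 2 + 2 + 5) / 5 = 23/5 = 4.6

Step 2 — sample covariance S[i,j] = (1/(n-1)) · Σ_k (x_{k,i} - mean_i) · (x_{k,j} - mean_j), with n-1 = 4.
  S[X_1,X_1] = ((-0.2)·(-0.2) + (-1.2)·(-1.2) + (-1.2)·(-1.2) + (3.8)·(3.8) + (-1.2)·(-1.2)) / 4 = 18.8/4 = 4.7
  S[X_1,X_2] = ((-0.2)·(2.4) + (-1.2)·(2.4) + (-1.2)·(-2.6) + (3.8)·(-2.6) + (-1.2)·(0.4)) / 4 = -10.6/4 = -2.65
  S[X_2,X_2] = ((2.4)·(2.4) + (2.4)·(2.4) + (-2.6)·(-2.6) + (-2.6)·(-2.6) + (0.4)·(0.4)) / 4 = 25.2/4 = 6.3

S is symmetric (S[j,i] = S[i,j]). Assembling:

S = [[4.7, -2.65],
 [-2.65, 6.3]]


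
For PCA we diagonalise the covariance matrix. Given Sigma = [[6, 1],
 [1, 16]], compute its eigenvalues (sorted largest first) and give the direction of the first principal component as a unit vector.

Step 1 — characteristic polynomial of 2×2 Sigma:
  det(Sigma - λI) = λ² - trace · λ + det = 0.
  trace = 6 + 16 = 22, det = 6·16 - (1)² = 95.
Step 2 — discriminant:
  Δ = trace² - 4·det = 484 - 380 = 104.
Step 3 — eigenvalues:
  λ = (trace ± √Δ)/2 = (22 ± 10.198)/2,
  λ_1 = 16.099,  λ_2 = 5.901.

Step 4 — unit eigenvector for λ_1: solve (Sigma - λ_1 I)v = 0. First row:
  (6 - 16.099)·v_x + (1)·v_y = 0, i.e. (-10.099)·v_x + (1)·v_y = 0,
  so v ∝ (b, λ_1 - a) = (1, 10.099) = u.
  ||u|| = √((1)² + (10.099)²) = √(102.9902) ≈ 10.1484,
  v_1 = u/||u|| ≈ (0.0985, 0.9951) (||v_1|| = 1).

λ_1 = 16.099,  λ_2 = 5.901;  v_1 ≈ (0.0985, 0.9951)


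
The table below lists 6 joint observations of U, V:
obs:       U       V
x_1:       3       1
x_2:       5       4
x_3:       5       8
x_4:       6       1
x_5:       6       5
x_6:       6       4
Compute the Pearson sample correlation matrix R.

Step 1 — column means:
  mean(U) = (3 + 5 + 5 + 6 + 6 + 6) / 6 = 31/6 = 5.1667
  mean(V) = (1 + 4 + 8 + 1 + 5 + 4) / 6 = 23/6 = 3.8333

Step 2 — sample variances and covariances s[i,j] = (1/(n-1)) · Σ_k (x_{k,i} - mean_i) · (x_{k,j} - mean_j), with n-1 = 5:
  s[U,U] = ((-2.1667)·(-2.1667) + (-0.1667)·(-0.1667) + (-0.1667)·(-0.1667) + (0.8333)·(0.8333) + (0.8333)·(0.8333) + (0.8333)·(0.8333)) / 5 = 6.8333/5 = 1.3667
  s[U,V] = ((-2.1667)·(-2.8333) + (-0.1667)·(0.1667) + (-0.1667)·(4.1667) + (0.8333)·(-2.8333) + (0.8333)·(1.1667) + (0.8333)·(0.1667)) / 5 = 4.1667/5 = 0.8333
  s[V,V] = ((-2.8333)·(-2.8333) + (0.1667)·(0.1667) + (4.1667)·(4.1667) + (-2.8333)·(-2.8333) + (1.1667)·(1.1667) + (0.1667)·(0.1667)) / 5 = 34.8333/5 = 6.9667
  Sample standard deviations s_i = √(s[i,i]):
  s(U) = √(1.3667) = 1.169
  s(V) = √(6.9667) = 2.6394

Step 3 — r_{ij} = s_{ij} / (s_i · s_j):
  r[U,U] = 1 (diagonal).
  r[U,V] = 0.8333 / (1.169 · 2.6394) = 0.8333 / 3.0856 = 0.2701
  r[V,V] = 1 (diagonal).

R is symmetric with unit diagonal. Assembling:

R = [[1, 0.2701],
 [0.2701, 1]]
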